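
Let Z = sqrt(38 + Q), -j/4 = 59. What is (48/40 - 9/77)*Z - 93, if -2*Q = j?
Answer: -93 + 834*sqrt(39)/385 ≈ -79.472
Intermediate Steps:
j = -236 (j = -4*59 = -236)
Q = 118 (Q = -1/2*(-236) = 118)
Z = 2*sqrt(39) (Z = sqrt(38 + 118) = sqrt(156) = 2*sqrt(39) ≈ 12.490)
(48/40 - 9/77)*Z - 93 = (48/40 - 9/77)*(2*sqrt(39)) - 93 = (48*(1/40) - 9*1/77)*(2*sqrt(39)) - 93 = (6/5 - 9/77)*(2*sqrt(39)) - 93 = 417*(2*sqrt(39))/385 - 93 = 834*sqrt(39)/385 - 93 = -93 + 834*sqrt(39)/385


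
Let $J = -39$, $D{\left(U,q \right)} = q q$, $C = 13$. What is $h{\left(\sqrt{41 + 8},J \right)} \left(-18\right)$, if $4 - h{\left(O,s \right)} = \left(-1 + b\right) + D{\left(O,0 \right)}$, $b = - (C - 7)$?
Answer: $-198$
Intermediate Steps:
$D{\left(U,q \right)} = q^{2}$
$b = -6$ ($b = - (13 - 7) = \left(-1\right) 6 = -6$)
$h{\left(O,s \right)} = 11$ ($h{\left(O,s \right)} = 4 - \left(\left(-1 - 6\right) + 0^{2}\right) = 4 - \left(-7 + 0\right) = 4 - -7 = 4 + 7 = 11$)
$h{\left(\sqrt{41 + 8},J \right)} \left(-18\right) = 11 \left(-18\right) = -198$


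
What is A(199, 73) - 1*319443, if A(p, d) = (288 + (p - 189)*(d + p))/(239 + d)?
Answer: -12457901/39 ≈ -3.1943e+5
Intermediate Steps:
A(p, d) = (288 + (-189 + p)*(d + p))/(239 + d)
A(199, 73) - 1*319443 = (288 + 199**2 - 189*73 - 189*199 + 73*199)/(239 + 73) - 1*319443 = (288 + 39601 - 13797 - 37611 + 14527)/312 - 319443 = (1/312)*3008 - 319443 = 376/39 - 319443 = -12457901/39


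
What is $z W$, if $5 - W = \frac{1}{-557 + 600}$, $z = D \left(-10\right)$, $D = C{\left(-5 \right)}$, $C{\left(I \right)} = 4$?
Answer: $- \frac{8560}{43} \approx -199.07$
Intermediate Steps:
$D = 4$
$z = -40$ ($z = 4 \left(-10\right) = -40$)
$W = \frac{214}{43}$ ($W = 5 - \frac{1}{-557 + 600} = 5 - \frac{1}{43} = \frac{214}{43} \approx 4.9767$)
$z W = \left(-40\right) \frac{214}{43} = - \frac{8560}{43}$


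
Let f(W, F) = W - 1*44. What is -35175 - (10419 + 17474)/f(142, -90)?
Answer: -3475043/98 ≈ -35460.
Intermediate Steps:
f(W, F) = -44 + W (f(W, F) = W - 44 = -44 + W)
-35175 - (10419 + 17474)/f(142, -90) = -35175 - (10419 + 17474)/(-44 + 142) = -35175 - 27893/98 = -3475043/98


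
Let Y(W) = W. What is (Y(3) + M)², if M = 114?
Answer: 13689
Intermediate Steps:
(Y(3) + M)² = (3 + 114)² = 117² = 13689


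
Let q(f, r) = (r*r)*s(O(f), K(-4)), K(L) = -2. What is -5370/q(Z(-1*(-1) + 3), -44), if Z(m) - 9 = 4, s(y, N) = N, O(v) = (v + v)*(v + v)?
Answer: 2685/1936 ≈ 1.3869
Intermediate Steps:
O(v) = 4*v² (O(v) = (2*v)*(2*v) = 4*v²)
Z(m) = 13 (Z(m) = 9 + 4 = 13)
q(f, r) = -2*r² (q(f, r) = (r*r)*(-2) = r²*(-2) = -2*r²)
-5370/q(Z(-1*(-1) + 3), -44) = -5370/((-2*(-44)²)) = -5370/((-2*1936)) = -5370/(-3872) = -5370*(-1/3872) = 2685/1936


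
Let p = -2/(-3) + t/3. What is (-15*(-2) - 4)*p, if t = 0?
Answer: 52/3 ≈ 17.333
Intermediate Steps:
p = ⅔ (p = -2/(-3) + 0/3 = -2*(-⅓) + 0*(⅓) = ⅔ + 0 = ⅔ ≈ 0.66667)
(-15*(-2) - 4)*p = (-15*(-2) - 4)*(⅔) = (30 - 4)*(⅔) = 26*(⅔) = 52/3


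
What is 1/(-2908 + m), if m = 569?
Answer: -1/2339 ≈ -0.00042753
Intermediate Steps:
1/(-2908 + m) = 1/(-2908 + 569) = 1/(-2339) = -1/2339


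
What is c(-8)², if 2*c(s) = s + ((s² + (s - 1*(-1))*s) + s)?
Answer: 2704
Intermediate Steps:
c(s) = s + s²/2 + s*(1 + s)/2 (c(s) = (s + ((s² + (s - 1*(-1))*s) + s))/2 = (s + ((s² + (s + 1)*s) + s))/2 = (s + ((s² + (1 + s)*s) + s))/2 = (s + ((s² + s*(1 + s)) + s))/2 = (s + (s + s² + s*(1 + s)))/2 = (s² + 2*s + s*(1 + s))/2 = s + s²/2 + s*(1 + s)/2)
c(-8)² = ((½)*(-8)*(3 + 2*(-8)))² = ((½)*(-8)*(3 - 16))² = ((½)*(-8)*(-13))² = 52² = 2704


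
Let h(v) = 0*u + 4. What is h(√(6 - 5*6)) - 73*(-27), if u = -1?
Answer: 1975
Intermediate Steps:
h(v) = 4 (h(v) = 0*(-1) + 4 = 0 + 4 = 4)
h(√(6 - 5*6)) - 73*(-27) = 4 - 73*(-27) = 4 + 1971 = 1975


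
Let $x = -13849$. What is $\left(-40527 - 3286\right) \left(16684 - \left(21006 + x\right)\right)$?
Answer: $-417406451$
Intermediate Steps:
$\left(-40527 - 3286\right) \left(16684 - \left(21006 + x\right)\right) = \left(-40527 - 3286\right) \left(16684 - 7157\right) = - 43813 \left(16684 + \left(-21006 + 13849\right)\right) = - 43813 \left(16684 - 7157\right) = \left(-43813\right) 9527 = -417406451$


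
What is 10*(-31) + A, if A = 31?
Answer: -279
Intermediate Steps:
10*(-31) + A = 10*(-31) + 31 = -310 + 31 = -279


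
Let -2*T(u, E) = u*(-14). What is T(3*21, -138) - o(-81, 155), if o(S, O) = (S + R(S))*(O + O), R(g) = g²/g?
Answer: 50661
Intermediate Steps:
R(g) = g
o(S, O) = 4*O*S (o(S, O) = (S + S)*(O + O) = (2*S)*(2*O) = 4*O*S)
T(u, E) = 7*u (T(u, E) = -u*(-14)/2 = -(-7)*u = 7*u)
T(3*21, -138) - o(-81, 155) = 7*(3*21) - 4*155*(-81) = 7*63 - 1*(-50220) = 441 + 50220 = 50661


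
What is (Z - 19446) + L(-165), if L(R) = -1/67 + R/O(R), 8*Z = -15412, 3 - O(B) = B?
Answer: -80193361/3752 ≈ -21374.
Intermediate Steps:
O(B) = 3 - B
Z = -3853/2 (Z = (⅛)*(-15412) = -3853/2 ≈ -1926.5)
L(R) = -1/67 + R/(3 - R)
(Z - 19446) + L(-165) = (-3853/2 - 19446) + (3 - 68*(-165))/(67*(-3 - 165)) = -42745/2 + (1/67)*(3 + 11220)/(-168) = -42745/2 + (1/67)*(-1/168)*11223 = -42745/2 - 3741/3752 = -80193361/3752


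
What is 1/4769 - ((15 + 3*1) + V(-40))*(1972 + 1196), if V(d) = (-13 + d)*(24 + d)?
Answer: -13083694271/4769 ≈ -2.7435e+6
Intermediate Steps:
1/4769 - ((15 + 3*1) + V(-40))*(1972 + 1196) = 1/4769 - ((15 + 3*1) + (-312 + (-40)² + 11*(-40)))*(1972 + 1196) = 1/4769 - ((15 + 3) + (-312 + 1600 - 440))*3168 = 1/4769 - (18 + 848)*3168 = 1/4769 - 866*3168 = 1/4769 - 1*2743488 = 1/4769 - 2743488 = -13083694271/4769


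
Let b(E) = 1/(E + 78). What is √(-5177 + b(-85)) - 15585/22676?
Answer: -15585/22676 + 4*I*√15855/7 ≈ -0.68729 + 71.952*I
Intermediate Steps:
b(E) = 1/(78 + E)
√(-5177 + b(-85)) - 15585/22676 = √(-5177 + 1/(78 - 85)) - 15585/22676 = √(-5177 + 1/(-7)) - 15585/22676 = √(-5177 - ⅐) - 1*15585/22676 = √(-36240/7) - 15585/22676 = 4*I*√15855/7 - 15585/22676 = -15585/22676 + 4*I*√15855/7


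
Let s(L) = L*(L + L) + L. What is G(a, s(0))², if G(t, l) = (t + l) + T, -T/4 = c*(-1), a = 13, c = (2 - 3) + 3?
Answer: 441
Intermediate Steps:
c = 2 (c = -1 + 3 = 2)
s(L) = L + 2*L² (s(L) = L*(2*L) + L = 2*L² + L = L + 2*L²)
T = 8 (T = -8*(-1) = -4*(-2) = 8)
G(t, l) = 8 + l + t (G(t, l) = (t + l) + 8 = (l + t) + 8 = 8 + l + t)
G(a, s(0))² = (8 + 0*(1 + 2*0) + 13)² = (8 + 0*(1 + 0) + 13)² = (8 + 0*1 + 13)² = (8 + 0 + 13)² = 21² = 441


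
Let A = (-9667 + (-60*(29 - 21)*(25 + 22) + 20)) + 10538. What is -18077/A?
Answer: 18077/21669 ≈ 0.83423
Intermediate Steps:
A = -21669 (A = (-9667 + (-480*47 + 20)) + 10538 = (-9667 + (-60*376 + 20)) + 10538 = (-9667 + (-22560 + 20)) + 10538 = (-9667 - 22540) + 10538 = -32207 + 10538 = -21669)
-18077/A = -18077/(-21669) = -18077*(-1/21669) = 18077/21669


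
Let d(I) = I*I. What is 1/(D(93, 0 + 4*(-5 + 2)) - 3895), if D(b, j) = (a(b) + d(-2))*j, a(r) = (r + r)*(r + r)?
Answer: -1/419095 ≈ -2.3861e-6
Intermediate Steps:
a(r) = 4*r² (a(r) = (2*r)*(2*r) = 4*r²)
d(I) = I²
D(b, j) = j*(4 + 4*b²) (D(b, j) = (4*b² + (-2)²)*j = (4*b² + 4)*j = (4 + 4*b²)*j = j*(4 + 4*b²))
1/(D(93, 0 + 4*(-5 + 2)) - 3895) = 1/(4*(0 + 4*(-5 + 2))*(1 + 93²) - 3895) = 1/(4*(0 + 4*(-3))*(1 + 8649) - 3895) = 1/(4*(0 - 12)*8650 - 3895) = 1/(4*(-12)*8650 - 3895) = 1/(-415200 - 3895) = 1/(-419095) = -1/419095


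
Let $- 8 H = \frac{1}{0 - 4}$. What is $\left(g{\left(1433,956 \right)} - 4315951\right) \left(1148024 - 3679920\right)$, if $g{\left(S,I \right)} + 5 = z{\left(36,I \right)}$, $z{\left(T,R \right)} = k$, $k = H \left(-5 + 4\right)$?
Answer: $\frac{43710207246791}{4} \approx 1.0928 \cdot 10^{13}$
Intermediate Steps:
$H = \frac{1}{32}$ ($H = - \frac{1}{8 \left(0 - 4\right)} = - \frac{1}{8 \left(-4\right)} = \left(- \frac{1}{8}\right) \left(- \frac{1}{4}\right) = \frac{1}{32} \approx 0.03125$)
$k = - \frac{1}{32}$ ($k = \frac{-5 + 4}{32} = \frac{1}{32} \left(-1\right) = - \frac{1}{32} \approx -0.03125$)
$z{\left(T,R \right)} = - \frac{1}{32}$
$g{\left(S,I \right)} = - \frac{161}{32}$ ($g{\left(S,I \right)} = -5 - \frac{1}{32} = - \frac{161}{32}$)
$\left(g{\left(1433,956 \right)} - 4315951\right) \left(1148024 - 3679920\right) = \left(- \frac{161}{32} - 4315951\right) \left(1148024 - 3679920\right) = \left(- \frac{138110593}{32}\right) \left(-2531896\right) = \frac{43710207246791}{4}$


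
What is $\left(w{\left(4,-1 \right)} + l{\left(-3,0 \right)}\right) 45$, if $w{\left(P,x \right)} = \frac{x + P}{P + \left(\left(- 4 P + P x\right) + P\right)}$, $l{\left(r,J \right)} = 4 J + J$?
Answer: $- \frac{45}{4} \approx -11.25$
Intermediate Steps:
$l{\left(r,J \right)} = 5 J$
$w{\left(P,x \right)} = \frac{P + x}{- 2 P + P x}$ ($w{\left(P,x \right)} = \frac{P + x}{P + \left(- 3 P + P x\right)} = \frac{P + x}{- 2 P + P x}$)
$\left(w{\left(4,-1 \right)} + l{\left(-3,0 \right)}\right) 45 = \left(\frac{4 - 1}{4 \left(-2 - 1\right)} + 5 \cdot 0\right) 45 = \left(\frac{1}{4} \frac{1}{-3} \cdot 3 + 0\right) 45 = \left(\frac{1}{4} \left(- \frac{1}{3}\right) 3 + 0\right) 45 = \left(- \frac{1}{4} + 0\right) 45 = \left(- \frac{1}{4}\right) 45 = - \frac{45}{4}$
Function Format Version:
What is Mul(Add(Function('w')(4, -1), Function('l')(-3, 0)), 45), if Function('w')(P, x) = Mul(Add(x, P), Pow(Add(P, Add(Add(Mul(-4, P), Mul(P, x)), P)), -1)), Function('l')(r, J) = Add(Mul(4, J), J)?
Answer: Rational(-45, 4) ≈ -11.250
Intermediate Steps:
Function('l')(r, J) = Mul(5, J)
Function('w')(P, x) = Mul(Pow(Add(Mul(-2, P), Mul(P, x)), -1), Add(P, x)) (Function('w')(P, x) = Mul(Add(P, x), Pow(Add(P, Add(Mul(-3, P), Mul(P, x))), -1)) = Mul(Add(P, x), Pow(Add(Mul(-2, P), Mul(P, x)), -1)) = Mul(Pow(Add(Mul(-2, P), Mul(P, x)), -1), Add(P, x)))
Mul(Add(Function('w')(4, -1), Function('l')(-3, 0)), 45) = Mul(Add(Mul(Pow(4, -1), Pow(Add(-2, -1), -1), Add(4, -1)), Mul(5, 0)), 45) = Mul(Add(Mul(Rational(1, 4), Pow(-3, -1), 3), 0), 45) = Mul(Add(Mul(Rational(1, 4), Rational(-1, 3), 3), 0), 45) = Mul(Add(Rational(-1, 4), 0), 45) = Mul(Rational(-1, 4), 45) = Rational(-45, 4)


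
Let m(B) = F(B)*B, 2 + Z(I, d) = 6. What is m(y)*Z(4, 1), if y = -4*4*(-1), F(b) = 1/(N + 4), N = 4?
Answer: 8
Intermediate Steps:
Z(I, d) = 4 (Z(I, d) = -2 + 6 = 4)
F(b) = ⅛ (F(b) = 1/(4 + 4) = 1/8 = ⅛)
y = 16 (y = -16*(-1) = 16)
m(B) = B/8
m(y)*Z(4, 1) = ((⅛)*16)*4 = 2*4 = 8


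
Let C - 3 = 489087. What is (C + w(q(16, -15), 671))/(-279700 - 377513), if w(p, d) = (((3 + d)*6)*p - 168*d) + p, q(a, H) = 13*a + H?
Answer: -1157047/657213 ≈ -1.7605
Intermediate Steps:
C = 489090 (C = 3 + 489087 = 489090)
q(a, H) = H + 13*a
w(p, d) = p - 168*d + p*(18 + 6*d) (w(p, d) = ((18 + 6*d)*p - 168*d) + p = (p*(18 + 6*d) - 168*d) + p = (-168*d + p*(18 + 6*d)) + p = p - 168*d + p*(18 + 6*d))
(C + w(q(16, -15), 671))/(-279700 - 377513) = (489090 + (-168*671 + 19*(-15 + 13*16) + 6*671*(-15 + 13*16)))/(-279700 - 377513) = (489090 + (-112728 + 19*(-15 + 208) + 6*671*(-15 + 208)))/(-657213) = (489090 + (-112728 + 19*193 + 6*671*193))*(-1/657213) = (489090 + (-112728 + 3667 + 777018))*(-1/657213) = (489090 + 667957)*(-1/657213) = 1157047*(-1/657213) = -1157047/657213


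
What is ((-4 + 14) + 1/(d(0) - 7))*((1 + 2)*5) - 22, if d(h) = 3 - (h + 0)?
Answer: 497/4 ≈ 124.25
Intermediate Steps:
d(h) = 3 - h
((-4 + 14) + 1/(d(0) - 7))*((1 + 2)*5) - 22 = ((-4 + 14) + 1/((3 - 1*0) - 7))*((1 + 2)*5) - 22 = (10 + 1/((3 + 0) - 7))*(3*5) - 22 = (10 + 1/(3 - 7))*15 - 22 = (10 + 1/(-4))*15 - 22 = (10 - ¼)*15 - 22 = (39/4)*15 - 22 = 585/4 - 22 = 497/4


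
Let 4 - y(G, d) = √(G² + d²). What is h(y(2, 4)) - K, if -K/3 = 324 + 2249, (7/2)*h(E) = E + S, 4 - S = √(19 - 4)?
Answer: 54049/7 - 4*√5/7 - 2*√15/7 ≈ 7718.9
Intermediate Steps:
S = 4 - √15 (S = 4 - √(19 - 4) = 4 - √15 ≈ 0.12702)
y(G, d) = 4 - √(G² + d²)
h(E) = 8/7 - 2*√15/7 + 2*E/7 (h(E) = 2*(E + (4 - √15))/7 = 2*(4 + E - √15)/7 = 8/7 - 2*√15/7 + 2*E/7)
K = -7719 (K = -3*(324 + 2249) = -3*2573 = -7719)
h(y(2, 4)) - K = (8/7 - 2*√15/7 + 2*(4 - √(2² + 4²))/7) - 1*(-7719) = (8/7 - 2*√15/7 + 2*(4 - √(4 + 16))/7) + 7719 = (8/7 - 2*√15/7 + 2*(4 - √20)/7) + 7719 = (8/7 - 2*√15/7 + 2*(4 - 2*√5)/7) + 7719 = (8/7 - 2*√15/7 + (8/7 - 4*√5/7)) + 7719 = (16/7 - 4*√5/7 - 2*√15/7) + 7719 = 54049/7 - 4*√5/7 - 2*√15/7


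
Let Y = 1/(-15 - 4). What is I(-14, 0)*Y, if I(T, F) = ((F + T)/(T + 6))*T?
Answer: 49/38 ≈ 1.2895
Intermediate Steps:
I(T, F) = T*(F + T)/(6 + T) (I(T, F) = ((F + T)/(6 + T))*T = T*(F + T)/(6 + T))
Y = -1/19 (Y = 1/(-19) = -1/19 ≈ -0.052632)
I(-14, 0)*Y = -14*(0 - 14)/(6 - 14)*(-1/19) = -14*(-14)/(-8)*(-1/19) = -14*(-1/8)*(-14)*(-1/19) = -49/2*(-1/19) = 49/38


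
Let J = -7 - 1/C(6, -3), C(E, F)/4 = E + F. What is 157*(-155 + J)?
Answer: -305365/12 ≈ -25447.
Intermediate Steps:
C(E, F) = 4*E + 4*F (C(E, F) = 4*(E + F) = 4*E + 4*F)
J = -85/12 (J = -7 - 1/(4*6 + 4*(-3)) = -7 - 1/(24 - 12) = -7 - 1/12 = -85/12 ≈ -7.0833)
157*(-155 + J) = 157*(-155 - 85/12) = 157*(-1945/12) = -305365/12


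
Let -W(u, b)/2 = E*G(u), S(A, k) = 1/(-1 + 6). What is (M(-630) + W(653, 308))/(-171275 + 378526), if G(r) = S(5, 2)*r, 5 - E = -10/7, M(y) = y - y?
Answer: -11754/1450757 ≈ -0.0081020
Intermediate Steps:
M(y) = 0
E = 45/7 (E = 5 - (-10)/7 = 5 - 1*(-10/7) = 5 + 10/7 = 45/7 ≈ 6.4286)
S(A, k) = 1/5
G(r) = r/5
W(u, b) = -18*u/7 (W(u, b) = -90*u/5/7 = -18*u/7)
(M(-630) + W(653, 308))/(-171275 + 378526) = (0 - 18/7*653)/(-171275 + 378526) = (0 - 11754/7)/207251 = -11754/7*1/207251 = -11754/1450757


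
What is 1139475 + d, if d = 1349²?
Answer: 2959276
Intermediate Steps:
d = 1819801
1139475 + d = 1139475 + 1819801 = 2959276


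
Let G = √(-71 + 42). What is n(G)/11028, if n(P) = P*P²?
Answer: -29*I*√29/11028 ≈ -0.014161*I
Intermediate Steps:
G = I*√29 (G = √(-29) = I*√29 ≈ 5.3852*I)
n(P) = P³
n(G)/11028 = (I*√29)³/11028 = -29*I*√29*(1/11028) = -29*I*√29/11028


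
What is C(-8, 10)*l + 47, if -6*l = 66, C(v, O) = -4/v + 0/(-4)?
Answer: 83/2 ≈ 41.500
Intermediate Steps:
C(v, O) = -4/v (C(v, O) = -4/v + 0*(-¼) = -4/v + 0 = -4/v)
l = -11 (l = -⅙*66 = -11)
C(-8, 10)*l + 47 = -4/(-8)*(-11) + 47 = -4*(-⅛)*(-11) + 47 = (½)*(-11) + 47 = -11/2 + 47 = 83/2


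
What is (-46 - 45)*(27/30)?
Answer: -819/10 ≈ -81.900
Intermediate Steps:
(-46 - 45)*(27/30) = -2457/30 = -91*9/10 = -819/10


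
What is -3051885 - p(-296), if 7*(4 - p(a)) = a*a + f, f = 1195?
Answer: -21274412/7 ≈ -3.0392e+6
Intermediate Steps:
p(a) = -1167/7 - a**2/7 (p(a) = 4 - (a*a + 1195)/7 = 4 - (a**2 + 1195)/7 = 4 - (1195 + a**2)/7 = 4 + (-1195/7 - a**2/7) = -1167/7 - a**2/7)
-3051885 - p(-296) = -3051885 - (-1167/7 - 1/7*(-296)**2) = -3051885 - (-1167/7 - 1/7*87616) = -3051885 - (-1167/7 - 87616/7) = -3051885 - 1*(-88783/7) = -3051885 + 88783/7 = -21274412/7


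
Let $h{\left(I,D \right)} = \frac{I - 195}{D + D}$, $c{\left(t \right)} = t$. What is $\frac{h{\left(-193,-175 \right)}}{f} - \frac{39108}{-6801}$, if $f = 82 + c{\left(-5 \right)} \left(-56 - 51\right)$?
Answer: $\frac{1408001898}{244779325} \approx 5.7521$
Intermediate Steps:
$h{\left(I,D \right)} = \frac{-195 + I}{2 D}$
$f = 617$ ($f = 82 - 5 \left(-56 - 51\right) = 82 - -535 = 82 + 535 = 617$)
$\frac{h{\left(-193,-175 \right)}}{f} - \frac{39108}{-6801} = \frac{\frac{1}{2} \frac{1}{-175} \left(-195 - 193\right)}{617} - \frac{39108}{-6801} = \frac{1}{2} \left(- \frac{1}{175}\right) \left(-388\right) \frac{1}{617} - - \frac{13036}{2267} = \frac{194}{175} \cdot \frac{1}{617} + \frac{13036}{2267} = \frac{194}{107975} + \frac{13036}{2267} = \frac{1408001898}{244779325}$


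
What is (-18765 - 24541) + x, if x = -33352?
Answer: -76658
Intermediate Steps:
(-18765 - 24541) + x = (-18765 - 24541) - 33352 = -43306 - 33352 = -76658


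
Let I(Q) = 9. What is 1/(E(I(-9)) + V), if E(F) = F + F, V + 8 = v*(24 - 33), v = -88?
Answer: 1/802 ≈ 0.0012469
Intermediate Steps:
V = 784 (V = -8 - 88*(24 - 33) = -8 - 88*(-9) = -8 + 792 = 784)
E(F) = 2*F
1/(E(I(-9)) + V) = 1/(2*9 + 784) = 1/(18 + 784) = 1/802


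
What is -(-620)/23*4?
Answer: 2480/23 ≈ 107.83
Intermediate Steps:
-(-620)/23*4 = -20*(-31/23)*4 = (620/23)*4 = 2480/23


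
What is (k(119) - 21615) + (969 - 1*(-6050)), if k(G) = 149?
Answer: -14447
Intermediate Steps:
(k(119) - 21615) + (969 - 1*(-6050)) = (149 - 21615) + (969 - 1*(-6050)) = -21466 + (969 + 6050) = -21466 + 7019 = -14447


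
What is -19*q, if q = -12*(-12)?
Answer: -2736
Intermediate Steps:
q = 144
-19*q = -19*144 = -2736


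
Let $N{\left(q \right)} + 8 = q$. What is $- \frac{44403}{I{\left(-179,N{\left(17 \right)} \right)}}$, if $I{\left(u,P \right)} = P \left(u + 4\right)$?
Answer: $\frac{14801}{525} \approx 28.192$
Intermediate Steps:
$N{\left(q \right)} = -8 + q$
$I{\left(u,P \right)} = P \left(4 + u\right)$
$- \frac{44403}{I{\left(-179,N{\left(17 \right)} \right)}} = - \frac{44403}{\left(-8 + 17\right) \left(4 - 179\right)} = - \frac{44403}{9 \left(-175\right)} = - \frac{44403}{-1575} = \left(-44403\right) \left(- \frac{1}{1575}\right) = \frac{14801}{525}$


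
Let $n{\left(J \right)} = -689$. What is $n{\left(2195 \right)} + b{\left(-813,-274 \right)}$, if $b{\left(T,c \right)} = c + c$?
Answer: $-1237$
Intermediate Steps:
$b{\left(T,c \right)} = 2 c$
$n{\left(2195 \right)} + b{\left(-813,-274 \right)} = -689 + 2 \left(-274\right) = -689 - 548 = -1237$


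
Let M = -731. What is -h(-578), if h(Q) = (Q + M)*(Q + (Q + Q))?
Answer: -2269806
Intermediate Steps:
h(Q) = 3*Q*(-731 + Q) (h(Q) = (Q - 731)*(Q + (Q + Q)) = (-731 + Q)*(Q + 2*Q) = (-731 + Q)*(3*Q) = 3*Q*(-731 + Q))
-h(-578) = -3*(-578)*(-731 - 578) = -3*(-578)*(-1309) = -1*2269806 = -2269806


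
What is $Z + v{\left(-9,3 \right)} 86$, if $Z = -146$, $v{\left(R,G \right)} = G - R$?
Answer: $886$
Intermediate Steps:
$Z + v{\left(-9,3 \right)} 86 = -146 + \left(3 - -9\right) 86 = -146 + \left(3 + 9\right) 86 = -146 + 12 \cdot 86 = -146 + 1032 = 886$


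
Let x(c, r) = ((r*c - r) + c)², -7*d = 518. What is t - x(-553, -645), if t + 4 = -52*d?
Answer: -127289823885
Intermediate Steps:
d = -74 (d = -⅐*518 = -74)
t = 3844 (t = -4 - 52*(-74) = -4 + 3848 = 3844)
x(c, r) = (c - r + c*r)² (x(c, r) = ((c*r - r) + c)² = ((-r + c*r) + c)² = (c - r + c*r)²)
t - x(-553, -645) = 3844 - (-553 - 1*(-645) - 553*(-645))² = 3844 - (-553 + 645 + 356685)² = 3844 - 1*356777² = 3844 - 1*127289827729 = 3844 - 127289827729 = -127289823885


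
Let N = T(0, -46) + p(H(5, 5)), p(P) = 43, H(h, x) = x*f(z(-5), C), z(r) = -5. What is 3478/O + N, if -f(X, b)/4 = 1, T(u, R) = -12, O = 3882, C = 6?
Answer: 61910/1941 ≈ 31.896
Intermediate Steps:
f(X, b) = -4 (f(X, b) = -4*1 = -4)
H(h, x) = -4*x (H(h, x) = x*(-4) = -4*x)
N = 31 (N = -12 + 43 = 31)
3478/O + N = 3478/3882 + 31 = 3478*(1/3882) + 31 = 1739/1941 + 31 = 61910/1941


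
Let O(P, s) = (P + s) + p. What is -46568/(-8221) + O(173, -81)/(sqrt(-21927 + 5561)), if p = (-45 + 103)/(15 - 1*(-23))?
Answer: 46568/8221 - 1777*I*sqrt(334)/44422 ≈ 5.6645 - 0.73108*I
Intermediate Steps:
p = 29/19 (p = 58/(15 + 23) = 58/38 = 58*(1/38) = 29/19 ≈ 1.5263)
O(P, s) = 29/19 + P + s (O(P, s) = (P + s) + 29/19 = 29/19 + P + s)
-46568/(-8221) + O(173, -81)/(sqrt(-21927 + 5561)) = -46568/(-8221) + (29/19 + 173 - 81)/(sqrt(-21927 + 5561)) = -46568*(-1/8221) + 1777/(19*(sqrt(-16366))) = 46568/8221 + 1777/(19*((7*I*sqrt(334)))) = 46568/8221 + 1777*(-I*sqrt(334)/2338)/19 = 46568/8221 - 1777*I*sqrt(334)/44422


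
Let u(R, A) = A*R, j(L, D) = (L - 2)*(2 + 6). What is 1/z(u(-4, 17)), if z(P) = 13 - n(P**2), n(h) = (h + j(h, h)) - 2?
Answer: -1/41585 ≈ -2.4047e-5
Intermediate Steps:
j(L, D) = -16 + 8*L (j(L, D) = (-2 + L)*8 = -16 + 8*L)
n(h) = -18 + 9*h (n(h) = (h + (-16 + 8*h)) - 2 = (-16 + 9*h) - 2 = -18 + 9*h)
z(P) = 31 - 9*P**2 (z(P) = 13 - (-18 + 9*P**2) = 13 + (18 - 9*P**2) = 31 - 9*P**2)
1/z(u(-4, 17)) = 1/(31 - 9*(17*(-4))**2) = 1/(31 - 9*(-68)**2) = 1/(31 - 9*4624) = 1/(31 - 41616) = 1/(-41585) = -1/41585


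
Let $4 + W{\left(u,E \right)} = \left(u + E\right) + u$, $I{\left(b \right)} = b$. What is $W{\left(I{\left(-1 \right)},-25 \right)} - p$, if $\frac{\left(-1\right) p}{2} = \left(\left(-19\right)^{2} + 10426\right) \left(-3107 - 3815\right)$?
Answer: $-149335259$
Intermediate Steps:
$W{\left(u,E \right)} = -4 + E + 2 u$ ($W{\left(u,E \right)} = -4 + \left(\left(u + E\right) + u\right) = -4 + \left(\left(E + u\right) + u\right) = -4 + \left(E + 2 u\right) = -4 + E + 2 u$)
$p = 149335228$ ($p = - 2 \left(\left(-19\right)^{2} + 10426\right) \left(-3107 - 3815\right) = - 2 \left(361 + 10426\right) \left(-6922\right) = - 2 \cdot 10787 \left(-6922\right) = \left(-2\right) \left(-74667614\right) = 149335228$)
$W{\left(I{\left(-1 \right)},-25 \right)} - p = \left(-4 - 25 + 2 \left(-1\right)\right) - 149335228 = \left(-4 - 25 - 2\right) - 149335228 = -31 - 149335228 = -149335259$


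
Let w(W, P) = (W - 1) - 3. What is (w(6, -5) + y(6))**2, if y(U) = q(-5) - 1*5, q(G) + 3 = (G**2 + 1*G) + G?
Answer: 81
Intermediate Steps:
q(G) = -3 + G**2 + 2*G (q(G) = -3 + ((G**2 + 1*G) + G) = -3 + ((G**2 + G) + G) = -3 + ((G + G**2) + G) = -3 + (G**2 + 2*G) = -3 + G**2 + 2*G)
w(W, P) = -4 + W (w(W, P) = (-1 + W) - 3 = -4 + W)
y(U) = 7 (y(U) = (-3 + (-5)**2 + 2*(-5)) - 1*5 = (-3 + 25 - 10) - 5 = 12 - 5 = 7)
(w(6, -5) + y(6))**2 = ((-4 + 6) + 7)**2 = (2 + 7)**2 = 9**2 = 81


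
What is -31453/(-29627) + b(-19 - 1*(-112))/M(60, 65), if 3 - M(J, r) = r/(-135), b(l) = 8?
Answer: 4678007/1392469 ≈ 3.3595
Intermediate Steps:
M(J, r) = 3 + r/135 (M(J, r) = 3 - r/(-135) = 3 - r*(-1)/135 = 3 - (-1)*r/135 = 3 + r/135)
-31453/(-29627) + b(-19 - 1*(-112))/M(60, 65) = -31453/(-29627) + 8/(3 + (1/135)*65) = -31453*(-1/29627) + 8/(3 + 13/27) = 31453/29627 + 8/(94/27) = 31453/29627 + 8*(27/94) = 31453/29627 + 108/47 = 4678007/1392469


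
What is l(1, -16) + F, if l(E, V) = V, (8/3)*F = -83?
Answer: -377/8 ≈ -47.125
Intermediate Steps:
F = -249/8 (F = (3/8)*(-83) = -249/8 ≈ -31.125)
l(1, -16) + F = -16 - 249/8 = -377/8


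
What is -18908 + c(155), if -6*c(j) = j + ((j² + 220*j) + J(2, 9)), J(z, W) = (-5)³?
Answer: -57201/2 ≈ -28601.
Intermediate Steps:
J(z, W) = -125
c(j) = 125/6 - 221*j/6 - j²/6 (c(j) = -(j + ((j² + 220*j) - 125))/6 = -(j + (-125 + j² + 220*j))/6 = -(-125 + j² + 221*j)/6 = 125/6 - 221*j/6 - j²/6)
-18908 + c(155) = -18908 + (125/6 - 221/6*155 - ⅙*155²) = -18908 + (125/6 - 34255/6 - ⅙*24025) = -18908 + (125/6 - 34255/6 - 24025/6) = -18908 - 19385/2 = -57201/2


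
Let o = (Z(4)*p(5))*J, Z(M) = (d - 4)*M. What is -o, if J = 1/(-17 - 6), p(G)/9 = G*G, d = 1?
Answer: -2700/23 ≈ -117.39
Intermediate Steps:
p(G) = 9*G**2 (p(G) = 9*(G*G) = 9*G**2)
Z(M) = -3*M (Z(M) = (1 - 4)*M = -3*M)
J = -1/23 (J = 1/(-23) = -1/23 ≈ -0.043478)
o = 2700/23 (o = ((-3*4)*(9*5**2))*(-1/23) = -108*25*(-1/23) = -12*225*(-1/23) = -2700*(-1/23) = 2700/23 ≈ 117.39)
-o = -1*2700/23 = -2700/23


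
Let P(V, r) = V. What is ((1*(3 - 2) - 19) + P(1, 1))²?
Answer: 289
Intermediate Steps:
((1*(3 - 2) - 19) + P(1, 1))² = ((1*(3 - 2) - 19) + 1)² = ((1*1 - 19) + 1)² = ((1 - 19) + 1)² = (-18 + 1)² = (-17)² = 289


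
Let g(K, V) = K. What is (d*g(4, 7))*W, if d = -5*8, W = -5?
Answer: 800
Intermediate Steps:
d = -40
(d*g(4, 7))*W = -40*4*(-5) = -160*(-5) = 800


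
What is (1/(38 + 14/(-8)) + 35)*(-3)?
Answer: -15237/145 ≈ -105.08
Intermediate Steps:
(1/(38 + 14/(-8)) + 35)*(-3) = (1/(38 + 14*(-⅛)) + 35)*(-3) = (1/(38 - 7/4) + 35)*(-3) = (1/(145/4) + 35)*(-3) = (4/145 + 35)*(-3) = (5079/145)*(-3) = -15237/145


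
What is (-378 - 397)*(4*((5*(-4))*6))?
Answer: 372000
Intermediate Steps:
(-378 - 397)*(4*((5*(-4))*6)) = -3100*(-20*6) = -3100*(-120) = -775*(-480) = 372000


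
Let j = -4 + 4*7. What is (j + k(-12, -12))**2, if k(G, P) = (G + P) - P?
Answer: 144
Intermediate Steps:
k(G, P) = G
j = 24 (j = -4 + 28 = 24)
(j + k(-12, -12))**2 = (24 - 12)**2 = 12**2 = 144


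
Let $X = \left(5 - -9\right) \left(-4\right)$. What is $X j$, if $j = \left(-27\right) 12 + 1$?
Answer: $18088$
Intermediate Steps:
$X = -56$ ($X = \left(5 + 9\right) \left(-4\right) = 14 \left(-4\right) = -56$)
$j = -323$ ($j = -324 + 1 = -323$)
$X j = \left(-56\right) \left(-323\right) = 18088$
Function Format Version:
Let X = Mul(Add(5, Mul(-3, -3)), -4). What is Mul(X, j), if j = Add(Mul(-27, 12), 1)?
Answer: 18088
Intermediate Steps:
X = -56 (X = Mul(Add(5, 9), -4) = Mul(14, -4) = -56)
j = -323 (j = Add(-324, 1) = -323)
Mul(X, j) = Mul(-56, -323) = 18088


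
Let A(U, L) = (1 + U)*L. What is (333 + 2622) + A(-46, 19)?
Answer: 2100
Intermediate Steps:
A(U, L) = L*(1 + U)
(333 + 2622) + A(-46, 19) = (333 + 2622) + 19*(1 - 46) = 2955 + 19*(-45) = 2955 - 855 = 2100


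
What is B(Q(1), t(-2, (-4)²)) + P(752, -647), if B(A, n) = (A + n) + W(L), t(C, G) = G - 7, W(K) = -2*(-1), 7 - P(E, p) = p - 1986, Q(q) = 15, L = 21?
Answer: 2666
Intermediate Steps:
P(E, p) = 1993 - p (P(E, p) = 7 - (p - 1986) = 7 - (-1986 + p) = 7 + (1986 - p) = 1993 - p)
W(K) = 2
t(C, G) = -7 + G
B(A, n) = 2 + A + n (B(A, n) = (A + n) + 2 = 2 + A + n)
B(Q(1), t(-2, (-4)²)) + P(752, -647) = (2 + 15 + (-7 + (-4)²)) + (1993 - 1*(-647)) = (2 + 15 + (-7 + 16)) + (1993 + 647) = (2 + 15 + 9) + 2640 = 26 + 2640 = 2666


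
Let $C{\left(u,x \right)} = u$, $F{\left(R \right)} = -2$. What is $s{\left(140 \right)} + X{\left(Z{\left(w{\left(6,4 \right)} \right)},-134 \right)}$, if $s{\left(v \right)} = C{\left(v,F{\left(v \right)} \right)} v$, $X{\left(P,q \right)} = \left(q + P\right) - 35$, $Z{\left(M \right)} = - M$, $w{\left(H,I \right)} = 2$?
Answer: $19429$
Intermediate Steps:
$X{\left(P,q \right)} = -35 + P + q$ ($X{\left(P,q \right)} = \left(P + q\right) - 35 = -35 + P + q$)
$s{\left(v \right)} = v^{2}$ ($s{\left(v \right)} = v v = v^{2}$)
$s{\left(140 \right)} + X{\left(Z{\left(w{\left(6,4 \right)} \right)},-134 \right)} = 140^{2} - 171 = 19600 - 171 = 19429$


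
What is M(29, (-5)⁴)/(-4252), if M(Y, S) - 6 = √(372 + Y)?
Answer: -3/2126 - √401/4252 ≈ -0.0061206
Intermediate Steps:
M(Y, S) = 6 + √(372 + Y)
M(29, (-5)⁴)/(-4252) = (6 + √(372 + 29))/(-4252) = (6 + √401)*(-1/4252) = -3/2126 - √401/4252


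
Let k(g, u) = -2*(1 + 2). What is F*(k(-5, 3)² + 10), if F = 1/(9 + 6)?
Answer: 46/15 ≈ 3.0667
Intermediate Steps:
F = 1/15 ≈ 0.066667
k(g, u) = -6 (k(g, u) = -2*3 = -6)
F*(k(-5, 3)² + 10) = ((-6)² + 10)/15 = (36 + 10)/15 = (1/15)*46 = 46/15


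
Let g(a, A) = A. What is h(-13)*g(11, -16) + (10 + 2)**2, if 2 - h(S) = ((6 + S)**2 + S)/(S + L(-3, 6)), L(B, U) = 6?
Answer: 208/7 ≈ 29.714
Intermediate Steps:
h(S) = 2 - (S + (6 + S)**2)/(6 + S) (h(S) = 2 - ((6 + S)**2 + S)/(S + 6) = 2 - (S + (6 + S)**2)/(6 + S))
h(-13)*g(11, -16) + (10 + 2)**2 = ((12 - 13 - (6 - 13)**2)/(6 - 13))*(-16) + (10 + 2)**2 = ((12 - 13 - 1*(-7)**2)/(-7))*(-16) + 12**2 = -(12 - 13 - 1*49)/7*(-16) + 144 = -(12 - 13 - 49)/7*(-16) + 144 = -1/7*(-50)*(-16) + 144 = (50/7)*(-16) + 144 = -800/7 + 144 = 208/7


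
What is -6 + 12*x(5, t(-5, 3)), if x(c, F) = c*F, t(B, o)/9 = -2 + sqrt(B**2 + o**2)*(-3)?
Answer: -1086 - 1620*sqrt(34) ≈ -10532.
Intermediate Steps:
t(B, o) = -18 - 27*sqrt(B**2 + o**2) (t(B, o) = 9*(-2 + sqrt(B**2 + o**2)*(-3)) = 9*(-2 - 3*sqrt(B**2 + o**2)) = -18 - 27*sqrt(B**2 + o**2))
x(c, F) = F*c
-6 + 12*x(5, t(-5, 3)) = -6 + 12*((-18 - 27*sqrt((-5)**2 + 3**2))*5) = -6 + 12*((-18 - 27*sqrt(25 + 9))*5) = -6 + 12*((-18 - 27*sqrt(34))*5) = -6 + 12*(-90 - 135*sqrt(34)) = -6 + (-1080 - 1620*sqrt(34)) = -1086 - 1620*sqrt(34)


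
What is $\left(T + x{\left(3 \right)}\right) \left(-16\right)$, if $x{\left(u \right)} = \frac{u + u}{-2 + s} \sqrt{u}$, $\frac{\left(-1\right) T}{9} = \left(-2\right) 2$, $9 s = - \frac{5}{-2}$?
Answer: $-576 + \frac{1728 \sqrt{3}}{31} \approx -479.45$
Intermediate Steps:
$s = \frac{5}{18}$ ($s = \frac{\left(-5\right) \frac{1}{-2}}{9} = \frac{\left(-5\right) \left(- \frac{1}{2}\right)}{9} = \frac{1}{9} \cdot \frac{5}{2} = \frac{5}{18} \approx 0.27778$)
$T = 36$ ($T = - 9 \left(\left(-2\right) 2\right) = \left(-9\right) \left(-4\right) = 36$)
$x{\left(u \right)} = - \frac{36 u^{\frac{3}{2}}}{31}$ ($x{\left(u \right)} = \frac{u + u}{-2 + \frac{5}{18}} \sqrt{u} = \frac{2 u}{- \frac{31}{18}} \sqrt{u} = 2 u \left(- \frac{18}{31}\right) \sqrt{u} = - \frac{36 u}{31} \sqrt{u} = - \frac{36 u^{\frac{3}{2}}}{31}$)
$\left(T + x{\left(3 \right)}\right) \left(-16\right) = \left(36 - \frac{36 \cdot 3^{\frac{3}{2}}}{31}\right) \left(-16\right) = \left(36 - \frac{36 \cdot 3 \sqrt{3}}{31}\right) \left(-16\right) = \left(36 - \frac{108 \sqrt{3}}{31}\right) \left(-16\right) = -576 + \frac{1728 \sqrt{3}}{31}$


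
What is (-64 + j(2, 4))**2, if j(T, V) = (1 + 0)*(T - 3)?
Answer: 4225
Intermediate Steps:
j(T, V) = -3 + T (j(T, V) = 1*(-3 + T) = -3 + T)
(-64 + j(2, 4))**2 = (-64 + (-3 + 2))**2 = (-64 - 1)**2 = (-65)**2 = 4225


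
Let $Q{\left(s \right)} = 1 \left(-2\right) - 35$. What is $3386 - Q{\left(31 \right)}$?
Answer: $3423$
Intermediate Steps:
$Q{\left(s \right)} = -37$ ($Q{\left(s \right)} = -2 - 35 = -37$)
$3386 - Q{\left(31 \right)} = 3386 - -37 = 3386 + 37 = 3423$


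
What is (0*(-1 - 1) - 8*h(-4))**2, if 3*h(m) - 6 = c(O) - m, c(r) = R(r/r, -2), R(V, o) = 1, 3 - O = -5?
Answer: 7744/9 ≈ 860.44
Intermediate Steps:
O = 8 (O = 3 - 1*(-5) = 3 + 5 = 8)
c(r) = 1
h(m) = 7/3 - m/3 (h(m) = 2 + (1 - m)/3 = 2 + (1/3 - m/3) = 7/3 - m/3)
(0*(-1 - 1) - 8*h(-4))**2 = (0*(-1 - 1) - 8*(7/3 - 1/3*(-4)))**2 = (0*(-2) - 8*(7/3 + 4/3))**2 = (0 - 8*11/3)**2 = (0 - 88/3)**2 = (-88/3)**2 = 7744/9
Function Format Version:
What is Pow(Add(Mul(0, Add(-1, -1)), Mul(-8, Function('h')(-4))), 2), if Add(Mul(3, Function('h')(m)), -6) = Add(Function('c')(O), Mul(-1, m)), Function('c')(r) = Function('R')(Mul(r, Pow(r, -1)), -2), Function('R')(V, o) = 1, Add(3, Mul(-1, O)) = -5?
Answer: Rational(7744, 9) ≈ 860.44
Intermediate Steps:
O = 8 (O = Add(3, Mul(-1, -5)) = Add(3, 5) = 8)
Function('c')(r) = 1
Function('h')(m) = Add(Rational(7, 3), Mul(Rational(-1, 3), m)) (Function('h')(m) = Add(2, Mul(Rational(1, 3), Add(1, Mul(-1, m)))) = Add(2, Add(Rational(1, 3), Mul(Rational(-1, 3), m))) = Add(Rational(7, 3), Mul(Rational(-1, 3), m)))
Pow(Add(Mul(0, Add(-1, -1)), Mul(-8, Function('h')(-4))), 2) = Pow(Add(Mul(0, Add(-1, -1)), Mul(-8, Add(Rational(7, 3), Mul(Rational(-1, 3), -4)))), 2) = Pow(Add(Mul(0, -2), Mul(-8, Add(Rational(7, 3), Rational(4, 3)))), 2) = Pow(Add(0, Mul(-8, Rational(11, 3))), 2) = Pow(Add(0, Rational(-88, 3)), 2) = Pow(Rational(-88, 3), 2) = Rational(7744, 9)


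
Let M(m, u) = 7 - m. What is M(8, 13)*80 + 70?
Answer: -10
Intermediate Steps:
M(8, 13)*80 + 70 = (7 - 1*8)*80 + 70 = (7 - 8)*80 + 70 = -1*80 + 70 = -80 + 70 = -10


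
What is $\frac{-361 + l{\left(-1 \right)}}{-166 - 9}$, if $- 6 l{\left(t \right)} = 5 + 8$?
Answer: $\frac{2179}{1050} \approx 2.0752$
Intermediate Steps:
$l{\left(t \right)} = - \frac{13}{6}$ ($l{\left(t \right)} = - \frac{5 + 8}{6} = \left(- \frac{1}{6}\right) 13 = - \frac{13}{6}$)
$\frac{-361 + l{\left(-1 \right)}}{-166 - 9} = \frac{-361 - \frac{13}{6}}{-166 - 9} = - \frac{2179}{6 \left(-175\right)} = \left(- \frac{2179}{6}\right) \left(- \frac{1}{175}\right) = \frac{2179}{1050}$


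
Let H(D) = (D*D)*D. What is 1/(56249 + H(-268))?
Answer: -1/19192583 ≈ -5.2103e-8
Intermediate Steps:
H(D) = D**3 (H(D) = D**2*D = D**3)
1/(56249 + H(-268)) = 1/(56249 + (-268)**3) = 1/(56249 - 19248832) = 1/(-19192583) = -1/19192583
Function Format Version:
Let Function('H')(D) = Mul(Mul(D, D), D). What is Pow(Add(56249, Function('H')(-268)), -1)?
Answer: Rational(-1, 19192583) ≈ -5.2103e-8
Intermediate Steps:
Function('H')(D) = Pow(D, 3) (Function('H')(D) = Mul(Pow(D, 2), D) = Pow(D, 3))
Pow(Add(56249, Function('H')(-268)), -1) = Pow(Add(56249, Pow(-268, 3)), -1) = Pow(Add(56249, -19248832), -1) = Pow(-19192583, -1) = Rational(-1, 19192583)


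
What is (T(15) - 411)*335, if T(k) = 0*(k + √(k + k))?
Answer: -137685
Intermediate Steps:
T(k) = 0 (T(k) = 0*(k + √(2*k)) = 0*(k + √2*√k) = 0)
(T(15) - 411)*335 = (0 - 411)*335 = -411*335 = -137685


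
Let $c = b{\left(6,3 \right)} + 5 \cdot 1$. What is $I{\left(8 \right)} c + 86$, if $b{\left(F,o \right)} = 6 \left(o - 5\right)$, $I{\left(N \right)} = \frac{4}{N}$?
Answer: $\frac{165}{2} \approx 82.5$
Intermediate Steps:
$b{\left(F,o \right)} = -30 + 6 o$ ($b{\left(F,o \right)} = 6 \left(-5 + o\right) = -30 + 6 o$)
$c = -7$ ($c = \left(-30 + 6 \cdot 3\right) + 5 \cdot 1 = \left(-30 + 18\right) + 5 = -12 + 5 = -7$)
$I{\left(8 \right)} c + 86 = \frac{4}{8} \left(-7\right) + 86 = 4 \cdot \frac{1}{8} \left(-7\right) + 86 = \frac{1}{2} \left(-7\right) + 86 = - \frac{7}{2} + 86 = \frac{165}{2}$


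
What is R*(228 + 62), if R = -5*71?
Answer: -102950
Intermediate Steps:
R = -355
R*(228 + 62) = -355*(228 + 62) = -355*290 = -102950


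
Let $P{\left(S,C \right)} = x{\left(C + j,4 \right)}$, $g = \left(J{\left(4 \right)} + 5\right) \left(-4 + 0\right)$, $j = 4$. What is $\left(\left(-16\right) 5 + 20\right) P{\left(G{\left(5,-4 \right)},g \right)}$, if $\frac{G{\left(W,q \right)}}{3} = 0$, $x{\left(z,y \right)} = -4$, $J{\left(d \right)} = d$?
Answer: $240$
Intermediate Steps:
$g = -36$ ($g = \left(4 + 5\right) \left(-4 + 0\right) = 9 \left(-4\right) = -36$)
$G{\left(W,q \right)} = 0$ ($G{\left(W,q \right)} = 3 \cdot 0 = 0$)
$P{\left(S,C \right)} = -4$
$\left(\left(-16\right) 5 + 20\right) P{\left(G{\left(5,-4 \right)},g \right)} = \left(\left(-16\right) 5 + 20\right) \left(-4\right) = \left(-80 + 20\right) \left(-4\right) = \left(-60\right) \left(-4\right) = 240$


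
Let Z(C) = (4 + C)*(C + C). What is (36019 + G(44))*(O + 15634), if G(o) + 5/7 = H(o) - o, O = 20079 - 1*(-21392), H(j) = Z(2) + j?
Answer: 14407363080/7 ≈ 2.0582e+9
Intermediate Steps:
Z(C) = 2*C*(4 + C) (Z(C) = (4 + C)*(2*C) = 2*C*(4 + C))
H(j) = 24 + j (H(j) = 2*2*(4 + 2) + j = 2*2*6 + j = 24 + j)
O = 41471 (O = 20079 + 21392 = 41471)
G(o) = 163/7 (G(o) = -5/7 + ((24 + o) - o) = -5/7 + 24 = 163/7)
(36019 + G(44))*(O + 15634) = (36019 + 163/7)*(41471 + 15634) = (252296/7)*57105 = 14407363080/7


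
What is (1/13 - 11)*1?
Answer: -142/13 ≈ -10.923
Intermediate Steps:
(1/13 - 11)*1 = -142/13*1 = -142/13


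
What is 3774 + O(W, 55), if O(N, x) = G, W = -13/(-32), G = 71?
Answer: 3845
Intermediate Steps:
W = 13/32 (W = -13*(-1/32) = 13/32 ≈ 0.40625)
O(N, x) = 71
3774 + O(W, 55) = 3774 + 71 = 3845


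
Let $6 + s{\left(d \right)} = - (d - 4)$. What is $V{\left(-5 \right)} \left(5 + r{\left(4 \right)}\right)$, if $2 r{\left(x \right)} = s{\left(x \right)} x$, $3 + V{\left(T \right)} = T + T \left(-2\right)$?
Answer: $-14$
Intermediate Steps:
$V{\left(T \right)} = -3 - T$ ($V{\left(T \right)} = -3 + \left(T + T \left(-2\right)\right) = -3 + \left(T - 2 T\right) = -3 - T$)
$s{\left(d \right)} = -2 - d$ ($s{\left(d \right)} = -6 - \left(d - 4\right) = -6 - \left(-4 + d\right) = -2 - d$)
$r{\left(x \right)} = \frac{x \left(-2 - x\right)}{2}$ ($r{\left(x \right)} = \frac{\left(-2 - x\right) x}{2} = \frac{x \left(-2 - x\right)}{2}$)
$V{\left(-5 \right)} \left(5 + r{\left(4 \right)}\right) = \left(-3 - -5\right) \left(5 - 2 \left(2 + 4\right)\right) = \left(-3 + 5\right) \left(5 - 2 \cdot 6\right) = 2 \left(5 - 12\right) = 2 \left(-7\right) = -14$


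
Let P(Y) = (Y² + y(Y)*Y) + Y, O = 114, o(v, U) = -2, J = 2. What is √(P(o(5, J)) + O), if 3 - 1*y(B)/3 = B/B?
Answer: 2*√26 ≈ 10.198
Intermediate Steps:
y(B) = 6 (y(B) = 9 - 3*B/B = 9 - 3*1 = 9 - 3 = 6)
P(Y) = Y² + 7*Y (P(Y) = (Y² + 6*Y) + Y = Y² + 7*Y)
√(P(o(5, J)) + O) = √(-2*(7 - 2) + 114) = √(-2*5 + 114) = √(-10 + 114) = √104 = 2*√26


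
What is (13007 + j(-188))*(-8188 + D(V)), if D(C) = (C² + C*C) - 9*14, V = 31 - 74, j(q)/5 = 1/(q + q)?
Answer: -2821891779/47 ≈ -6.0040e+7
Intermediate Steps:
j(q) = 5/(2*q) (j(q) = 5/(q + q) = 5/((2*q)) = 5*(1/(2*q)) = 5/(2*q))
V = -43
D(C) = -126 + 2*C² (D(C) = (C² + C²) - 126 = 2*C² - 126 = -126 + 2*C²)
(13007 + j(-188))*(-8188 + D(V)) = (13007 + (5/2)/(-188))*(-8188 + (-126 + 2*(-43)²)) = (13007 + (5/2)*(-1/188))*(-8188 + (-126 + 2*1849)) = (13007 - 5/376)*(-8188 + (-126 + 3698)) = 4890627*(-8188 + 3572)/376 = (4890627/376)*(-4616) = -2821891779/47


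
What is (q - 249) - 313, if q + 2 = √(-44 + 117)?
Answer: -564 + √73 ≈ -555.46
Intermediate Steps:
q = -2 + √73 (q = -2 + √(-44 + 117) = -2 + √73 ≈ 6.5440)
(q - 249) - 313 = ((-2 + √73) - 249) - 313 = (-251 + √73) - 313 = -564 + √73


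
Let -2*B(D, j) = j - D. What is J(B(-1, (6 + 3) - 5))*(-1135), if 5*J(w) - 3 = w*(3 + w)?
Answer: -1589/4 ≈ -397.25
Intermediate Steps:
B(D, j) = D/2 - j/2 (B(D, j) = -(j - D)/2 = D/2 - j/2)
J(w) = ⅗ + w*(3 + w)/5 (J(w) = ⅗ + (w*(3 + w))/5 = ⅗ + w*(3 + w)/5)
J(B(-1, (6 + 3) - 5))*(-1135) = (⅗ + ((½)*(-1) - ((6 + 3) - 5)/2)²/5 + 3*((½)*(-1) - ((6 + 3) - 5)/2)/5)*(-1135) = (⅗ + (-½ - (9 - 5)/2)²/5 + 3*(-½ - (9 - 5)/2)/5)*(-1135) = (⅗ + (-½ - ½*4)²/5 + 3*(-½ - ½*4)/5)*(-1135) = (⅗ + (-½ - 2)²/5 + 3*(-½ - 2)/5)*(-1135) = (⅗ + (-5/2)²/5 + (⅗)*(-5/2))*(-1135) = (⅗ + (⅕)*(25/4) - 3/2)*(-1135) = (⅗ + 5/4 - 3/2)*(-1135) = (7/20)*(-1135) = -1589/4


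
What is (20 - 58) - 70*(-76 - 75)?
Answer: 10532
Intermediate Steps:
(20 - 58) - 70*(-76 - 75) = -38 - 70*(-151) = -38 + 10570 = 10532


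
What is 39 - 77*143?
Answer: -10972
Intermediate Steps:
39 - 77*143 = 39 - 11011 = -10972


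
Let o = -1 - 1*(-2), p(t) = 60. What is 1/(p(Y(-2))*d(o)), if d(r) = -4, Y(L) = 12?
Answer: -1/240 ≈ -0.0041667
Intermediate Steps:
o = 1 (o = -1 + 2 = 1)
1/(p(Y(-2))*d(o)) = 1/(60*(-4)) = 1/(-240) = -1/240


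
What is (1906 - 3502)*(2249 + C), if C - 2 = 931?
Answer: -5078472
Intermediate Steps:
C = 933 (C = 2 + 931 = 933)
(1906 - 3502)*(2249 + C) = (1906 - 3502)*(2249 + 933) = -1596*3182 = -5078472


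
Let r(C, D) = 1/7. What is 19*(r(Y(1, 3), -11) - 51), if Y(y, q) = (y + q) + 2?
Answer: -6764/7 ≈ -966.29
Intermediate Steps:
Y(y, q) = 2 + q + y (Y(y, q) = (q + y) + 2 = 2 + q + y)
r(C, D) = ⅐
19*(r(Y(1, 3), -11) - 51) = 19*(⅐ - 51) = 19*(-356/7) = -6764/7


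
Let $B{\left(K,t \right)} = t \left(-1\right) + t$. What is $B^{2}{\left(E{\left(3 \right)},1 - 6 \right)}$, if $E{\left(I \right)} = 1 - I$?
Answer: $0$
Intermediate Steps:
$B{\left(K,t \right)} = 0$ ($B{\left(K,t \right)} = - t + t = 0$)
$B^{2}{\left(E{\left(3 \right)},1 - 6 \right)} = 0^{2} = 0$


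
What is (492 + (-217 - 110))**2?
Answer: 27225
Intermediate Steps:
(492 + (-217 - 110))**2 = (492 - 327)**2 = 165**2 = 27225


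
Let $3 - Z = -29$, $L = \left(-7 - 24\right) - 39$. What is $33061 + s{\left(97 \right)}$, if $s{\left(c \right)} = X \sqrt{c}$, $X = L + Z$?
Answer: $33061 - 38 \sqrt{97} \approx 32687.0$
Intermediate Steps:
$L = -70$ ($L = -31 - 39 = -70$)
$Z = 32$ ($Z = 3 - -29 = 3 + 29 = 32$)
$X = -38$ ($X = -70 + 32 = -38$)
$s{\left(c \right)} = - 38 \sqrt{c}$
$33061 + s{\left(97 \right)} = 33061 - 38 \sqrt{97}$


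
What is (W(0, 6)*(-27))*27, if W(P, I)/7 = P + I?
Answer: -30618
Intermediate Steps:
W(P, I) = 7*I + 7*P (W(P, I) = 7*(P + I) = 7*(I + P) = 7*I + 7*P)
(W(0, 6)*(-27))*27 = ((7*6 + 7*0)*(-27))*27 = ((42 + 0)*(-27))*27 = (42*(-27))*27 = -1134*27 = -30618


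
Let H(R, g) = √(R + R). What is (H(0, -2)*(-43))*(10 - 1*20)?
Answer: 0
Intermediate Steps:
H(R, g) = √2*√R (H(R, g) = √(2*R) = √2*√R)
(H(0, -2)*(-43))*(10 - 1*20) = ((√2*√0)*(-43))*(10 - 1*20) = ((√2*0)*(-43))*(10 - 20) = (0*(-43))*(-10) = 0*(-10) = 0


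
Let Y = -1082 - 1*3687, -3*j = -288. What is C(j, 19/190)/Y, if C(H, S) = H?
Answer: -96/4769 ≈ -0.020130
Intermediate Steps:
j = 96 (j = -⅓*(-288) = 96)
Y = -4769 (Y = -1082 - 3687 = -4769)
C(j, 19/190)/Y = 96/(-4769) = 96*(-1/4769) = -96/4769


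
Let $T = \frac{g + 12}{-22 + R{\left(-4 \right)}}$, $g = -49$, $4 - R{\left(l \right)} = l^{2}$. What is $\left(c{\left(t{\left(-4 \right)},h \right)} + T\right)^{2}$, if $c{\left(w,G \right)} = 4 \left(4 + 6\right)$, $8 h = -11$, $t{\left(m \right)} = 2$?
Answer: $\frac{1951609}{1156} \approx 1688.2$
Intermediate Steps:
$R{\left(l \right)} = 4 - l^{2}$
$h = - \frac{11}{8}$ ($h = \frac{1}{8} \left(-11\right) = - \frac{11}{8} \approx -1.375$)
$c{\left(w,G \right)} = 40$ ($c{\left(w,G \right)} = 4 \cdot 10 = 40$)
$T = \frac{37}{34}$ ($T = \frac{-49 + 12}{-22 + \left(4 - \left(-4\right)^{2}\right)} = - \frac{37}{-22 + \left(4 - 16\right)} = - \frac{37}{-22 - 12} = - \frac{37}{-34} = \left(-37\right) \left(- \frac{1}{34}\right) = \frac{37}{34} \approx 1.0882$)
$\left(c{\left(t{\left(-4 \right)},h \right)} + T\right)^{2} = \left(40 + \frac{37}{34}\right)^{2} = \left(\frac{1397}{34}\right)^{2} = \frac{1951609}{1156}$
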